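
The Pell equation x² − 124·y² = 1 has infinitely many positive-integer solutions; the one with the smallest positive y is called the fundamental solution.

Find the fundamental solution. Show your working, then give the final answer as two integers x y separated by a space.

4620799 414960

√124 → a₀=11, period (7,2,1,1,1,…,2,7,22); ℓ=16 even so k=15
k=0  a_k=11  p_k/q_k = 11/1
k=1  a_k=7  p_k/q_k = 78/7
k=2  a_k=2  p_k/q_k = 167/15
…
k=4  a_k=1  p_k/q_k = 412/37
k=5  a_k=1  p_k/q_k = 657/59
k=6  a_k=3  p_k/q_k = 2383/214
k=7  a_k=1  p_k/q_k = 3040/273
k=8  a_k=4  p_k/q_k = 14543/1306
k=9  a_k=1  p_k/q_k = 17583/1579
k=10  a_k=3  p_k/q_k = 67292/6043
k=11  a_k=1  p_k/q_k = 84875/7622
k=12  a_k=1  p_k/q_k = 152167/13665
k=13  a_k=1  p_k/q_k = 237042/21287
k=14  a_k=2  p_k/q_k = 626251/56239
k=15  a_k=7  p_k/q_k = 4620799/414960
fundamental: x₁=4620799, y₁=414960  (since 21351783398401 − 124·172191801600 = 1)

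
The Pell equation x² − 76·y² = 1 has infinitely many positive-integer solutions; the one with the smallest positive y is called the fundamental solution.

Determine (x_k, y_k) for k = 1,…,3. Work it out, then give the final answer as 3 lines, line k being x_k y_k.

d=76: √d = [8; 1,2,1,1,5,4,5,1,1,2,1,16] (ℓ=12, even), read p_11/q_11
k=0  a_k=8  p_k/q_k = 8/1
…
k=2  a_k=2  p_k/q_k = 26/3
…
k=4  a_k=1  p_k/q_k = 61/7
…
k=7  a_k=5  p_k/q_k = 7445/854
…
k=9  a_k=1  p_k/q_k = 16311/1871
k=10  a_k=2  p_k/q_k = 41488/4759
k=11  a_k=1  p_k/q_k = 57799/6630
fundamental: x₁=57799, y₁=6630  (since 3340724401 − 76·43956900 = 1)
k=2:  x_2 = 57799·57799+76·6630·6630 = 6681448801,  y_2 = 57799·6630+6630·57799 = 766414740
k=3:  x_3 = 57799·6681448801+76·6630·766414740 = 772362118440199,  y_3 = 57799·766414740+6630·6681448801 = 88596011107890

57799 6630
6681448801 766414740
772362118440199 88596011107890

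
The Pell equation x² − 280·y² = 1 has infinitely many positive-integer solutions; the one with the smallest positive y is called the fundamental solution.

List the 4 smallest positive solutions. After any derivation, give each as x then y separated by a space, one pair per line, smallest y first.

d=280: √d = [16; 1,2,1,2,1,32] (ℓ=6, even), read p_5/q_5
step 0: (16, 1)  from 16·(1,0) + (0,1)
step 1: (17, 1)  from 1·(16,1) + (1,0)
step 2: (50, 3)  from 2·(17,1) + (16,1)
…
step 4: (184, 11)  from 2·(67,4) + (50,3)
step 5: (251, 15)  from 1·(184,11) + (67,4)
→ (251, 15).  Check: 251²=63001, 280·15²=63000, difference 1.
n=2: (251,15)∘(251,15) = (251·251+280·15·15, 251·15+15·251) = (126001,7530)
n=3: (126001,7530)∘(251,15) = (251·126001+280·15·7530, 251·7530+15·126001) = (63252251,3780045)
n=4: (63252251,3780045)∘(251,15) = (251·63252251+280·15·3780045, 251·3780045+15·63252251) = (31752504001,1897575060)

251 15
126001 7530
63252251 3780045
31752504001 1897575060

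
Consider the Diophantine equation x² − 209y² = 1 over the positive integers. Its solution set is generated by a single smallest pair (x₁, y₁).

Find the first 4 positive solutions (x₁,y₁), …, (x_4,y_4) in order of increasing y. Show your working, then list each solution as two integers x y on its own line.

46551 3220
4333991201 299788440
403503248748951 27910903337660
37566959460690844801 2598560922243032880

d=209: √d = [14; 2,5,3,2,3,5,2,28] (ℓ=8, even), read p_7/q_7
k=0  a_k=14  p_k/q_k = 14/1
k=1  a_k=2  p_k/q_k = 29/2
…
k=4  a_k=2  p_k/q_k = 1171/81
k=5  a_k=3  p_k/q_k = 4019/278
k=6  a_k=5  p_k/q_k = 21266/1471
k=7  a_k=2  p_k/q_k = 46551/3220
fundamental: x₁=46551, y₁=3220  (since 2166995601 − 209·10368400 = 1)
(x_2, y_2) = (46551·46551 + 209·3220·3220, 46551·3220 + 3220·46551) = (4333991201, 299788440)
(x_3, y_3) = (46551·4333991201 + 209·3220·299788440, 46551·299788440 + 3220·4333991201) = (403503248748951, 27910903337660)
(x_4, y_4) = (46551·403503248748951 + 209·3220·27910903337660, 46551·27910903337660 + 3220·403503248748951) = (37566959460690844801, 2598560922243032880)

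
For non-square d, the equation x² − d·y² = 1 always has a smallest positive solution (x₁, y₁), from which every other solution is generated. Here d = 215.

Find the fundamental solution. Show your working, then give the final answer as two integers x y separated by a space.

√215 → a₀=14, period (1,1,1,28); ℓ=4 even so k=3
k=0  a_k=14  p_k/q_k = 14/1
…
k=2  a_k=1  p_k/q_k = 29/2
k=3  a_k=1  p_k/q_k = 44/3
fundamental: x₁=44, y₁=3  (since 1936 − 215·9 = 1)

44 3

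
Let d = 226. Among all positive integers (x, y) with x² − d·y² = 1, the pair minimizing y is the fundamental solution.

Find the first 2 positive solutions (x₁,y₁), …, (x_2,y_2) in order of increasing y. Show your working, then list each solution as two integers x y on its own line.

451 30
406801 27060

d=226: √d = [15; 30] (ℓ=1, odd), read p_1/q_1
k=0  a_k=15  p_k/q_k = 15/1
k=1  a_k=30  p_k/q_k = 451/30
(x₁, y₁) = (451, 30);  451² − 226·30² = 1 ✓
k=2:  x_2 = 451·451+226·30·30 = 406801,  y_2 = 451·30+30·451 = 27060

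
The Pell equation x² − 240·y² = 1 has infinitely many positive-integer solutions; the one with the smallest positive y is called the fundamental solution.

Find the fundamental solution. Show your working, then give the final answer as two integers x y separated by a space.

31 2

√240 = [15; 2,30, …], period ℓ=2 (even) → k=1
k=0  a_k=15  p_k/q_k = 15/1
k=1  a_k=2  p_k/q_k = 31/2
→ (31, 2).  Check: 31²=961, 240·2²=960, difference 1.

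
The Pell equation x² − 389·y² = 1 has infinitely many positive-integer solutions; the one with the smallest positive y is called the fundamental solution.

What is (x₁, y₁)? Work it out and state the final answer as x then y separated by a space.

3287049 166660

√389 = [19; 1,2,1,1,1,1,2,1,38, …], period ℓ=9 (odd) → k=17
a_0=19:  p_0=19·1+0=19,  q_0=19·0+1=1
a_1=1:  p_1=1·19+1=20,  q_1=1·1+0=1
a_2=2:  p_2=2·20+19=59,  q_2=2·1+1=3
…
a_7=2:  p_7=2·355+217=927,  q_7=2·18+11=47
…
a_9=38:  p_9=38·1282+927=49643,  q_9=38·65+47=2517
a_10=1:  p_10=1·49643+1282=50925,  q_10=1·2517+65=2582
…
a_12=1:  p_12=1·151493+50925=202418,  q_12=1·7681+2582=10263
a_13=1:  p_13=1·202418+151493=353911,  q_13=1·10263+7681=17944
a_14=1:  p_14=1·353911+202418=556329,  q_14=1·17944+10263=28207
a_15=1:  p_15=1·556329+353911=910240,  q_15=1·28207+17944=46151
a_16=2:  p_16=2·910240+556329=2376809,  q_16=2·46151+28207=120509
a_17=1:  p_17=1·2376809+910240=3287049,  q_17=1·120509+46151=166660
(x₁, y₁) = (3287049, 166660);  3287049² − 389·166660² = 1 ✓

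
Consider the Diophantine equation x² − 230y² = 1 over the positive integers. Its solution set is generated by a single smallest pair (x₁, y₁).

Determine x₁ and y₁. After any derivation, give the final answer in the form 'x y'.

[15; 6,30] for √230; ℓ=2 ⇒ convergent index 1
k=0  a_k=15  p_k/q_k = 15/1
k=1  a_k=6  p_k/q_k = 91/6
→ (91, 6).  Check: 91²=8281, 230·6²=8280, difference 1.

91 6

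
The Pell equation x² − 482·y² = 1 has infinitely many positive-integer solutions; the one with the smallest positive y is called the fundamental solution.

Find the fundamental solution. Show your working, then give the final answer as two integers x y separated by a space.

483 22

[21; 1,20,1,42] for √482; ℓ=4 ⇒ convergent index 3
step 0: (21, 1)  from 21·(1,0) + (0,1)
step 1: (22, 1)  from 1·(21,1) + (1,0)
step 2: (461, 21)  from 20·(22,1) + (21,1)
step 3: (483, 22)  from 1·(461,21) + (22,1)
fundamental: x₁=483, y₁=22  (since 233289 − 482·484 = 1)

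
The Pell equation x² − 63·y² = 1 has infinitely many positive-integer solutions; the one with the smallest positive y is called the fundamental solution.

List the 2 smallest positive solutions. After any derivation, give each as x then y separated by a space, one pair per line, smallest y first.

8 1
127 16

√63 = [7; 1,14, …], period ℓ=2 (even) → k=1
i=0: a=7 ⇒ p=7, q=1
i=1: a=1 ⇒ p=8, q=1
(x₁, y₁) = (8, 1);  8² − 63·1² = 1 ✓
n=2: (8,1)∘(8,1) = (8·8+63·1·1, 8·1+1·8) = (127,16)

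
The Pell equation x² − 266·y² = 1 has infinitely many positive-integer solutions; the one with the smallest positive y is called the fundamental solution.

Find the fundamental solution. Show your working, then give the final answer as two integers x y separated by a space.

685 42

[16; 3,4,3,32] for √266; ℓ=4 ⇒ convergent index 3
a_0=16:  p_0=16·1+0=16,  q_0=16·0+1=1
a_1=3:  p_1=3·16+1=49,  q_1=3·1+0=3
a_2=4:  p_2=4·49+16=212,  q_2=4·3+1=13
a_3=3:  p_3=3·212+49=685,  q_3=3·13+3=42
→ (685, 42).  Check: 685²=469225, 266·42²=469224, difference 1.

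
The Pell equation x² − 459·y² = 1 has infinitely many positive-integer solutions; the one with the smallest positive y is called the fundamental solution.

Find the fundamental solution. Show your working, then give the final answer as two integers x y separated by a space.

499850 23331

d=459: √d = [21; 2,2,1,4,21,4,1,2,2,42] (ℓ=10, even), read p_9/q_9
a_0=21:  p_0=21·1+0=21,  q_0=21·0+1=1
a_1=2:  p_1=2·21+1=43,  q_1=2·1+0=2
a_2=2:  p_2=2·43+21=107,  q_2=2·2+1=5
a_3=1:  p_3=1·107+43=150,  q_3=1·5+2=7
a_4=4:  p_4=4·150+107=707,  q_4=4·7+5=33
a_5=21:  p_5=21·707+150=14997,  q_5=21·33+7=700
a_6=4:  p_6=4·14997+707=60695,  q_6=4·700+33=2833
a_7=1:  p_7=1·60695+14997=75692,  q_7=1·2833+700=3533
a_8=2:  p_8=2·75692+60695=212079,  q_8=2·3533+2833=9899
a_9=2:  p_9=2·212079+75692=499850,  q_9=2·9899+3533=23331
(x₁, y₁) = (499850, 23331);  499850² − 459·23331² = 1 ✓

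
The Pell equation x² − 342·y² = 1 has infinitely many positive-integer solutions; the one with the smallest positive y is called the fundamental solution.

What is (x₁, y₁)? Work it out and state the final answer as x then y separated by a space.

37 2

[18; 2,36] for √342; ℓ=2 ⇒ convergent index 1
k=0  a_k=18  p_k/q_k = 18/1
k=1  a_k=2  p_k/q_k = 37/2
fundamental: x₁=37, y₁=2  (since 1369 − 342·4 = 1)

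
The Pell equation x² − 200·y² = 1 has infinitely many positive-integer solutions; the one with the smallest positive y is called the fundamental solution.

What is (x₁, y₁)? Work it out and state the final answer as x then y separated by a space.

√200 = [14; 7,28, …], period ℓ=2 (even) → k=1
a_0=14:  p_0=14·1+0=14,  q_0=14·0+1=1
a_1=7:  p_1=7·14+1=99,  q_1=7·1+0=7
fundamental: x₁=99, y₁=7  (since 9801 − 200·49 = 1)

99 7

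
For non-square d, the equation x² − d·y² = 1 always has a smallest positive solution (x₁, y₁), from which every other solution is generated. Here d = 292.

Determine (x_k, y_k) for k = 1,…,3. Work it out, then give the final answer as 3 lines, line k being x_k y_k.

[17; 11,2,1,3,8,3,1,2,11,34] for √292; ℓ=10 ⇒ convergent index 9
step 0: (17, 1)  from 17·(1,0) + (0,1)
step 1: (188, 11)  from 11·(17,1) + (1,0)
step 2: (393, 23)  from 2·(188,11) + (17,1)
…
step 4: (2136, 125)  from 3·(581,34) + (393,23)
step 5: (17669, 1034)  from 8·(2136,125) + (581,34)
step 6: (55143, 3227)  from 3·(17669,1034) + (2136,125)
step 7: (72812, 4261)  from 1·(55143,3227) + (17669,1034)
step 8: (200767, 11749)  from 2·(72812,4261) + (55143,3227)
step 9: (2281249, 133500)  from 11·(200767,11749) + (72812,4261)
(x₁, y₁) = (2281249, 133500);  2281249² − 292·133500² = 1 ✓
(x_2, y_2) = (2281249·2281249 + 292·133500·133500, 2281249·133500 + 133500·2281249) = (10408194000001, 609093483000)
(x_3, y_3) = (2281249·10408194000001 + 292·133500·609093483000, 2281249·609093483000 + 133500·10408194000001) = (47487364308614281249, 2778987798000400500)

2281249 133500
10408194000001 609093483000
47487364308614281249 2778987798000400500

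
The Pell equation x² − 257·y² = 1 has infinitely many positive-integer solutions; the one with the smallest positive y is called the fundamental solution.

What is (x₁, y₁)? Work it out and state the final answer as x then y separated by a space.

√257 → a₀=16, period (32); ℓ=1 odd so k=1
k=0  a_k=16  p_k/q_k = 16/1
k=1  a_k=32  p_k/q_k = 513/32
fundamental: x₁=513, y₁=32  (since 263169 − 257·1024 = 1)

513 32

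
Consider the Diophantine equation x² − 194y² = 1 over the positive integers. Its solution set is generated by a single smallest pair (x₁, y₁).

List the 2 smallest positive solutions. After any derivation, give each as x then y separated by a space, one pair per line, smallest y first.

d=194: √d = [13; 1,12,1,26] (ℓ=4, even), read p_3/q_3
step 0: (13, 1)  from 13·(1,0) + (0,1)
…
step 2: (181, 13)  from 12·(14,1) + (13,1)
step 3: (195, 14)  from 1·(181,13) + (14,1)
fundamental: x₁=195, y₁=14  (since 38025 − 194·196 = 1)
(195+14√194)^2 = 76049 + 5460√194

195 14
76049 5460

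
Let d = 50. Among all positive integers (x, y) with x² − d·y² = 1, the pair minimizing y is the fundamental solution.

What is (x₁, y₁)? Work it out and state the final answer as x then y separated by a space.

99 14

√50 → a₀=7, period (14); ℓ=1 odd so k=1
i=0: a=7 ⇒ p=7, q=1
i=1: a=14 ⇒ p=99, q=14
→ (99, 14).  Check: 99²=9801, 50·14²=9800, difference 1.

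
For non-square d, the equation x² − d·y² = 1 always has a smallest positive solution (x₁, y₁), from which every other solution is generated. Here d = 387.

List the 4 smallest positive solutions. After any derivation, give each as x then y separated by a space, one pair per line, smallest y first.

√387 → a₀=19, period (1,2,19,2,1,38); ℓ=6 even so k=5
i=0: a=19 ⇒ p=19, q=1
…
i=2: a=2 ⇒ p=59, q=3
…
i=4: a=2 ⇒ p=2341, q=119
i=5: a=1 ⇒ p=3482, q=177
fundamental: x₁=3482, y₁=177  (since 12124324 − 387·31329 = 1)
(3482+177√387)^2 = 24248647 + 1232628√387
(3482+177√387)^3 = 168867574226 + 8584021215√387
(3482+177√387)^4 = 1175993762661217 + 59779122508632√387

3482 177
24248647 1232628
168867574226 8584021215
1175993762661217 59779122508632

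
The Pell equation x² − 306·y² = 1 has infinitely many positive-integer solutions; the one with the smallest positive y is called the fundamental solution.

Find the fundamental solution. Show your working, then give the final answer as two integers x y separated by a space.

d=306: √d = [17; 2,34] (ℓ=2, even), read p_1/q_1
step 0: (17, 1)  from 17·(1,0) + (0,1)
step 1: (35, 2)  from 2·(17,1) + (1,0)
→ (35, 2).  Check: 35²=1225, 306·2²=1224, difference 1.

35 2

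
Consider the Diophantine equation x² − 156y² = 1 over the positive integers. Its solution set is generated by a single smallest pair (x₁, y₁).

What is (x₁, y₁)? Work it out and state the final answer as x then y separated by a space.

√156 → a₀=12, period (2,24); ℓ=2 even so k=1
i=0: a=12 ⇒ p=12, q=1
i=1: a=2 ⇒ p=25, q=2
→ (25, 2).  Check: 25²=625, 156·2²=624, difference 1.

25 2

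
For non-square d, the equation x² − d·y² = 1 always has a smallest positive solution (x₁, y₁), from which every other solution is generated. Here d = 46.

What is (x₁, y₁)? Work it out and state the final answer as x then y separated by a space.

24335 3588

d=46: √d = [6; 1,3,1,1,2,6,2,1,1,3,1,12] (ℓ=12, even), read p_11/q_11
step 0: (6, 1)  from 6·(1,0) + (0,1)
…
step 2: (27, 4)  from 3·(7,1) + (6,1)
step 3: (34, 5)  from 1·(27,4) + (7,1)
step 4: (61, 9)  from 1·(34,5) + (27,4)
…
step 7: (2150, 317)  from 2·(997,147) + (156,23)
…
step 10: (19038, 2807)  from 3·(5297,781) + (3147,464)
step 11: (24335, 3588)  from 1·(19038,2807) + (5297,781)
→ (24335, 3588).  Check: 24335²=592192225, 46·3588²=592192224, difference 1.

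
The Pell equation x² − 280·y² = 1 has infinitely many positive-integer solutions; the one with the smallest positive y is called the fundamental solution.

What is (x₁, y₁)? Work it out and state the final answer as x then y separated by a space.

251 15

√280 = [16; 1,2,1,2,1,32, …], period ℓ=6 (even) → k=5
i=0: a=16 ⇒ p=16, q=1
…
i=4: a=2 ⇒ p=184, q=11
i=5: a=1 ⇒ p=251, q=15
fundamental: x₁=251, y₁=15  (since 63001 − 280·225 = 1)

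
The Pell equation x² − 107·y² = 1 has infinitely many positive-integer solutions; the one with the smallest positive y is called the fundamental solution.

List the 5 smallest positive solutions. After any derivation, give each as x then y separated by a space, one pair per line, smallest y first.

d=107: √d = [10; 2,1,9,1,2,20] (ℓ=6, even), read p_5/q_5
i=0: a=10 ⇒ p=10, q=1
i=1: a=2 ⇒ p=21, q=2
i=2: a=1 ⇒ p=31, q=3
…
i=4: a=1 ⇒ p=331, q=32
i=5: a=2 ⇒ p=962, q=93
fundamental: x₁=962, y₁=93  (since 925444 − 107·8649 = 1)
k=2:  x_2 = 962·962+107·93·93 = 1850887,  y_2 = 962·93+93·962 = 178932
k=3:  x_3 = 962·1850887+107·93·178932 = 3561105626,  y_3 = 962·178932+93·1850887 = 344265075
k=4:  x_4 = 962·3561105626+107·93·344265075 = 6851565373537,  y_4 = 962·344265075+93·3561105626 = 662365825368
k=5:  x_5 = 962·6851565373537+107·93·662365825368 = 13182408217579562,  y_5 = 962·662365825368+93·6851565373537 = 1274391503742957

962 93
1850887 178932
3561105626 344265075
6851565373537 662365825368
13182408217579562 1274391503742957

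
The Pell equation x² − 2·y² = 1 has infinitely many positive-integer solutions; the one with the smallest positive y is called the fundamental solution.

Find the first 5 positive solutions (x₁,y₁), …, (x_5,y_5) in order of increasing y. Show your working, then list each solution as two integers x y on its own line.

3 2
17 12
99 70
577 408
3363 2378

√2 → a₀=1, period (2); ℓ=1 odd so k=1
a_0=1:  p_0=1·1+0=1,  q_0=1·0+1=1
a_1=2:  p_1=2·1+1=3,  q_1=2·1+0=2
(x₁, y₁) = (3, 2);  3² − 2·2² = 1 ✓
(x_2, y_2) = (3·3 + 2·2·2, 3·2 + 2·3) = (17, 12)
(x_3, y_3) = (3·17 + 2·2·12, 3·12 + 2·17) = (99, 70)
(x_4, y_4) = (3·99 + 2·2·70, 3·70 + 2·99) = (577, 408)
(x_5, y_5) = (3·577 + 2·2·408, 3·408 + 2·577) = (3363, 2378)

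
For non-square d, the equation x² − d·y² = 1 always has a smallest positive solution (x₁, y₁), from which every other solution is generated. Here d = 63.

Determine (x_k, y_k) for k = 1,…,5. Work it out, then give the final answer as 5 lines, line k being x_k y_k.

8 1
127 16
2024 255
32257 4064
514088 64769

√63 → a₀=7, period (1,14); ℓ=2 even so k=1
step 0: (7, 1)  from 7·(1,0) + (0,1)
step 1: (8, 1)  from 1·(7,1) + (1,0)
fundamental: x₁=8, y₁=1  (since 64 − 63·1 = 1)
k=2:  x_2 = 8·8+63·1·1 = 127,  y_2 = 8·1+1·8 = 16
k=3:  x_3 = 8·127+63·1·16 = 2024,  y_3 = 8·16+1·127 = 255
k=4:  x_4 = 8·2024+63·1·255 = 32257,  y_4 = 8·255+1·2024 = 4064
k=5:  x_5 = 8·32257+63·1·4064 = 514088,  y_5 = 8·4064+1·32257 = 64769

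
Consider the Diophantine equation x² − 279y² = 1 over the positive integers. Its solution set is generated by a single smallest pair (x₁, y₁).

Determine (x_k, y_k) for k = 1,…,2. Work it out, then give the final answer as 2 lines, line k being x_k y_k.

1520 91
4620799 276640

d=279: √d = [16; 1,2,2,1,2,2,1,32] (ℓ=8, even), read p_7/q_7
k=0  a_k=16  p_k/q_k = 16/1
…
k=2  a_k=2  p_k/q_k = 50/3
k=3  a_k=2  p_k/q_k = 117/7
…
k=6  a_k=2  p_k/q_k = 1069/64
k=7  a_k=1  p_k/q_k = 1520/91
→ (1520, 91).  Check: 1520²=2310400, 279·91²=2310399, difference 1.
n=2: (1520,91)∘(1520,91) = (1520·1520+279·91·91, 1520·91+91·1520) = (4620799,276640)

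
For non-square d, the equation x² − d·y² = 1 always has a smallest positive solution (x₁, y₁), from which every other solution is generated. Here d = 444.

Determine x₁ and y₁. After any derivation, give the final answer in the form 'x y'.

295 14

√444 = [21; 14,42, …], period ℓ=2 (even) → k=1
k=0  a_k=21  p_k/q_k = 21/1
k=1  a_k=14  p_k/q_k = 295/14
fundamental: x₁=295, y₁=14  (since 87025 − 444·196 = 1)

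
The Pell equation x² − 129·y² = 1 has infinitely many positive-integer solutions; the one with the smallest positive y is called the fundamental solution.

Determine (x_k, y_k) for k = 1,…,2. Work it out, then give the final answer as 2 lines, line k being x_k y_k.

√129 → a₀=11, period (2,1,3,1,6,1,3,1,2,22); ℓ=10 even so k=9
k=0  a_k=11  p_k/q_k = 11/1
…
k=2  a_k=1  p_k/q_k = 34/3
…
k=7  a_k=3  p_k/q_k = 4793/422
k=8  a_k=1  p_k/q_k = 6031/531
k=9  a_k=2  p_k/q_k = 16855/1484
→ (16855, 1484).  Check: 16855²=284091025, 129·1484²=284091024, difference 1.
k=2:  x_2 = 16855·16855+129·1484·1484 = 568182049,  y_2 = 16855·1484+1484·16855 = 50025640

16855 1484
568182049 50025640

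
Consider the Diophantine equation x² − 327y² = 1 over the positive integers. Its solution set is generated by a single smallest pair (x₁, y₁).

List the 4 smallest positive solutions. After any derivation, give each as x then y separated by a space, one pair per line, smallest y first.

217 12
94177 5208
40872601 2260260
17738614657 980947632

[18; 12,36] for √327; ℓ=2 ⇒ convergent index 1
a_0=18:  p_0=18·1+0=18,  q_0=18·0+1=1
a_1=12:  p_1=12·18+1=217,  q_1=12·1+0=12
(x₁, y₁) = (217, 12);  217² − 327·12² = 1 ✓
(217+12√327)^2 = 94177 + 5208√327
(217+12√327)^3 = 40872601 + 2260260√327
(217+12√327)^4 = 17738614657 + 980947632√327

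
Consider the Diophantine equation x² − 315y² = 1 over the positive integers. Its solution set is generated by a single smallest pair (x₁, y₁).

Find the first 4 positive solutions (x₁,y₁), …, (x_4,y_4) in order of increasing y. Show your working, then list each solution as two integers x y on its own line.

71 4
10081 568
1431431 80652
203253121 11452016

√315 = [17; 1,2,1,34, …], period ℓ=4 (even) → k=3
step 0: (17, 1)  from 17·(1,0) + (0,1)
…
step 2: (53, 3)  from 2·(18,1) + (17,1)
step 3: (71, 4)  from 1·(53,3) + (18,1)
→ (71, 4).  Check: 71²=5041, 315·4²=5040, difference 1.
(71+4√315)^2 = 10081 + 568√315
(71+4√315)^3 = 1431431 + 80652√315
(71+4√315)^4 = 203253121 + 11452016√315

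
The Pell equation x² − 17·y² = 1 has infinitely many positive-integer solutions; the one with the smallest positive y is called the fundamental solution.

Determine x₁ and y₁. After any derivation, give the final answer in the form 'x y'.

33 8

√17 = [4; 8, …], period ℓ=1 (odd) → k=1
k=0  a_k=4  p_k/q_k = 4/1
k=1  a_k=8  p_k/q_k = 33/8
→ (33, 8).  Check: 33²=1089, 17·8²=1088, difference 1.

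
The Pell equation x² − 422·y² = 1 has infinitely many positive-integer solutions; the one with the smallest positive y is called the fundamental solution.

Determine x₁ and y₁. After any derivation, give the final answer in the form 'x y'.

7022501 341850

[20; 1,1,5,2,1,…,1,1,40] for √422; ℓ=14 ⇒ convergent index 13
k=0  a_k=20  p_k/q_k = 20/1
…
k=2  a_k=1  p_k/q_k = 41/2
k=3  a_k=5  p_k/q_k = 226/11
k=4  a_k=2  p_k/q_k = 493/24
k=5  a_k=1  p_k/q_k = 719/35
k=6  a_k=3  p_k/q_k = 2650/129
…
k=8  a_k=3  p_k/q_k = 163807/7974
k=9  a_k=1  p_k/q_k = 217526/10589
…
k=11  a_k=5  p_k/q_k = 3211821/156349
k=12  a_k=1  p_k/q_k = 3810680/185501
k=13  a_k=1  p_k/q_k = 7022501/341850
fundamental: x₁=7022501, y₁=341850  (since 49315520295001 − 422·116861422500 = 1)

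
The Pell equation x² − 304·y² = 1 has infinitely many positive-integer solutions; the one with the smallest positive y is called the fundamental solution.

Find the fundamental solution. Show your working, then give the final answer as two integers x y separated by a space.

57799 3315

[17; 2,3,2,1,1,1,1,1,2,3,2,34] for √304; ℓ=12 ⇒ convergent index 11
step 0: (17, 1)  from 17·(1,0) + (0,1)
step 1: (35, 2)  from 2·(17,1) + (1,0)
…
step 3: (279, 16)  from 2·(122,7) + (35,2)
…
step 5: (680, 39)  from 1·(401,23) + (279,16)
step 6: (1081, 62)  from 1·(680,39) + (401,23)
…
step 8: (2842, 163)  from 1·(1761,101) + (1081,62)
…
step 10: (25177, 1444)  from 3·(7445,427) + (2842,163)
step 11: (57799, 3315)  from 2·(25177,1444) + (7445,427)
(x₁, y₁) = (57799, 3315);  57799² − 304·3315² = 1 ✓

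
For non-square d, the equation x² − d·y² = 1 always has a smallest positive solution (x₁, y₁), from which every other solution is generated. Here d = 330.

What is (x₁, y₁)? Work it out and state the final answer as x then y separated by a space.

√330 = [18; 6,36, …], period ℓ=2 (even) → k=1
step 0: (18, 1)  from 18·(1,0) + (0,1)
step 1: (109, 6)  from 6·(18,1) + (1,0)
→ (109, 6).  Check: 109²=11881, 330·6²=11880, difference 1.

109 6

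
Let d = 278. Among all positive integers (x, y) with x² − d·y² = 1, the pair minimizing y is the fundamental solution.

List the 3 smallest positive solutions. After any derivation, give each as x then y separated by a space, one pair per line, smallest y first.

√278 = [16; 1,2,16,2,1,32, …], period ℓ=6 (even) → k=5
step 0: (16, 1)  from 16·(1,0) + (0,1)
…
step 2: (50, 3)  from 2·(17,1) + (16,1)
step 3: (817, 49)  from 16·(50,3) + (17,1)
step 4: (1684, 101)  from 2·(817,49) + (50,3)
step 5: (2501, 150)  from 1·(1684,101) + (817,49)
→ (2501, 150).  Check: 2501²=6255001, 278·150²=6255000, difference 1.
(2501+150√278)^2 = 12510001 + 750300√278
(2501+150√278)^3 = 62575022501 + 3753000450√278

2501 150
12510001 750300
62575022501 3753000450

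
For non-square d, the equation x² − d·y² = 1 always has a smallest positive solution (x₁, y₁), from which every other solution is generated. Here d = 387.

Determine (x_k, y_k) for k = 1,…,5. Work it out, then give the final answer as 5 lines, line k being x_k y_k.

3482 177
24248647 1232628
168867574226 8584021215
1175993762661217 59779122508632
8189620394305140962 416301800566092033

[19; 1,2,19,2,1,38] for √387; ℓ=6 ⇒ convergent index 5
i=0: a=19 ⇒ p=19, q=1
i=1: a=1 ⇒ p=20, q=1
i=2: a=2 ⇒ p=59, q=3
i=3: a=19 ⇒ p=1141, q=58
i=4: a=2 ⇒ p=2341, q=119
i=5: a=1 ⇒ p=3482, q=177
→ (3482, 177).  Check: 3482²=12124324, 387·177²=12124323, difference 1.
k=2:  x_2 = 3482·3482+387·177·177 = 24248647,  y_2 = 3482·177+177·3482 = 1232628
k=3:  x_3 = 3482·24248647+387·177·1232628 = 168867574226,  y_3 = 3482·1232628+177·24248647 = 8584021215
k=4:  x_4 = 3482·168867574226+387·177·8584021215 = 1175993762661217,  y_4 = 3482·8584021215+177·168867574226 = 59779122508632
k=5:  x_5 = 3482·1175993762661217+387·177·59779122508632 = 8189620394305140962,  y_5 = 3482·59779122508632+177·1175993762661217 = 416301800566092033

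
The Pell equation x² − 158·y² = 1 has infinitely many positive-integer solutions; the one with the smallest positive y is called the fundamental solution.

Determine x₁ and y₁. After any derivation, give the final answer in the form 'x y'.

d=158: √d = [12; 1,1,3,12,3,1,1,24] (ℓ=8, even), read p_7/q_7
i=0: a=12 ⇒ p=12, q=1
i=1: a=1 ⇒ p=13, q=1
i=2: a=1 ⇒ p=25, q=2
i=3: a=3 ⇒ p=88, q=7
i=4: a=12 ⇒ p=1081, q=86
i=5: a=3 ⇒ p=3331, q=265
i=6: a=1 ⇒ p=4412, q=351
i=7: a=1 ⇒ p=7743, q=616
(x₁, y₁) = (7743, 616);  7743² − 158·616² = 1 ✓

7743 616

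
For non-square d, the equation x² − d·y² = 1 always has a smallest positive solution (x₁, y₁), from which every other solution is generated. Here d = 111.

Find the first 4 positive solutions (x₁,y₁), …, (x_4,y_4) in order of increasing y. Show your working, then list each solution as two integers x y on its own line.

295 28
174049 16520
102688615 9746772
60586108801 5750578960

[10; 1,1,6,1,1,20] for √111; ℓ=6 ⇒ convergent index 5
a_0=10:  p_0=10·1+0=10,  q_0=10·0+1=1
a_1=1:  p_1=1·10+1=11,  q_1=1·1+0=1
…
a_4=1:  p_4=1·137+21=158,  q_4=1·13+2=15
a_5=1:  p_5=1·158+137=295,  q_5=1·15+13=28
→ (295, 28).  Check: 295²=87025, 111·28²=87024, difference 1.
k=2:  x_2 = 295·295+111·28·28 = 174049,  y_2 = 295·28+28·295 = 16520
k=3:  x_3 = 295·174049+111·28·16520 = 102688615,  y_3 = 295·16520+28·174049 = 9746772
k=4:  x_4 = 295·102688615+111·28·9746772 = 60586108801,  y_4 = 295·9746772+28·102688615 = 5750578960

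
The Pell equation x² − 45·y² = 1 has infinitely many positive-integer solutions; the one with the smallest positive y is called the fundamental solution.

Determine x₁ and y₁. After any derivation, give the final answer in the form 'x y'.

161 24

d=45: √d = [6; 1,2,2,2,1,12] (ℓ=6, even), read p_5/q_5
i=0: a=6 ⇒ p=6, q=1
i=1: a=1 ⇒ p=7, q=1
i=2: a=2 ⇒ p=20, q=3
i=3: a=2 ⇒ p=47, q=7
i=4: a=2 ⇒ p=114, q=17
i=5: a=1 ⇒ p=161, q=24
fundamental: x₁=161, y₁=24  (since 25921 − 45·576 = 1)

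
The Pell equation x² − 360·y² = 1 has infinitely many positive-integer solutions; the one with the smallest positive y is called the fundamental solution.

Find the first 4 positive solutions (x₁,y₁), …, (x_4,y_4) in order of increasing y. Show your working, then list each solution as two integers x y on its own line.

d=360: √d = [18; 1,36] (ℓ=2, even), read p_1/q_1
k=0  a_k=18  p_k/q_k = 18/1
k=1  a_k=1  p_k/q_k = 19/1
→ (19, 1).  Check: 19²=361, 360·1²=360, difference 1.
n=2: (19,1)∘(19,1) = (19·19+360·1·1, 19·1+1·19) = (721,38)
n=3: (721,38)∘(19,1) = (19·721+360·1·38, 19·38+1·721) = (27379,1443)
n=4: (27379,1443)∘(19,1) = (19·27379+360·1·1443, 19·1443+1·27379) = (1039681,54796)

19 1
721 38
27379 1443
1039681 54796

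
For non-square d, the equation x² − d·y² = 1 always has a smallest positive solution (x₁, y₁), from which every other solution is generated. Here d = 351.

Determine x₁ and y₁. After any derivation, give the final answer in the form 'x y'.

62425 3332

d=351: √d = [18; 1,2,1,3,2,2,2,3,1,2,1,36] (ℓ=12, even), read p_11/q_11
a_0=18:  p_0=18·1+0=18,  q_0=18·0+1=1
a_1=1:  p_1=1·18+1=19,  q_1=1·1+0=1
…
a_5=2:  p_5=2·281+75=637,  q_5=2·15+4=34
…
a_7=2:  p_7=2·1555+637=3747,  q_7=2·83+34=200
a_8=3:  p_8=3·3747+1555=12796,  q_8=3·200+83=683
…
a_10=2:  p_10=2·16543+12796=45882,  q_10=2·883+683=2449
a_11=1:  p_11=1·45882+16543=62425,  q_11=1·2449+883=3332
(x₁, y₁) = (62425, 3332);  62425² − 351·3332² = 1 ✓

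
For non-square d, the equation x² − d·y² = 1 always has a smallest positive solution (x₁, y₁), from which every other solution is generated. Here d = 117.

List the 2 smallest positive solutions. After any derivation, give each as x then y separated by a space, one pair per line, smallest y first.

√117 → a₀=10, period (1,4,2,4,1,20); ℓ=6 even so k=5
k=0  a_k=10  p_k/q_k = 10/1
k=1  a_k=1  p_k/q_k = 11/1
…
k=3  a_k=2  p_k/q_k = 119/11
k=4  a_k=4  p_k/q_k = 530/49
k=5  a_k=1  p_k/q_k = 649/60
fundamental: x₁=649, y₁=60  (since 421201 − 117·3600 = 1)
(649+60√117)^2 = 842401 + 77880√117

649 60
842401 77880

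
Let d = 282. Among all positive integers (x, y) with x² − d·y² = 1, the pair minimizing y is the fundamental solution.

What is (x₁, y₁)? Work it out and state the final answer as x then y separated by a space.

2351 140

√282 → a₀=16, period (1,3,1,4,1,3,1,32); ℓ=8 even so k=7
k=0  a_k=16  p_k/q_k = 16/1
k=1  a_k=1  p_k/q_k = 17/1
…
k=3  a_k=1  p_k/q_k = 84/5
k=4  a_k=4  p_k/q_k = 403/24
k=5  a_k=1  p_k/q_k = 487/29
k=6  a_k=3  p_k/q_k = 1864/111
k=7  a_k=1  p_k/q_k = 2351/140
→ (2351, 140).  Check: 2351²=5527201, 282·140²=5527200, difference 1.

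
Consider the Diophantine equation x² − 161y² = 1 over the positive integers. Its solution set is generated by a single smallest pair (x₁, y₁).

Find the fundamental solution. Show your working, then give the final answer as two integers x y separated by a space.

11775 928

√161 = [12; 1,2,4,1,2,1,4,2,1,24, …], period ℓ=10 (even) → k=9
k=0  a_k=12  p_k/q_k = 12/1
k=1  a_k=1  p_k/q_k = 13/1
…
k=4  a_k=1  p_k/q_k = 203/16
k=5  a_k=2  p_k/q_k = 571/45
k=6  a_k=1  p_k/q_k = 774/61
k=7  a_k=4  p_k/q_k = 3667/289
k=8  a_k=2  p_k/q_k = 8108/639
k=9  a_k=1  p_k/q_k = 11775/928
→ (11775, 928).  Check: 11775²=138650625, 161·928²=138650624, difference 1.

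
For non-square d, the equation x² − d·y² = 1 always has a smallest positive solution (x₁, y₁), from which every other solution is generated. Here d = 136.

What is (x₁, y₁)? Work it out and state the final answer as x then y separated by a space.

35 3

√136 = [11; 1,1,1,22, …], period ℓ=4 (even) → k=3
step 0: (11, 1)  from 11·(1,0) + (0,1)
step 1: (12, 1)  from 1·(11,1) + (1,0)
step 2: (23, 2)  from 1·(12,1) + (11,1)
step 3: (35, 3)  from 1·(23,2) + (12,1)
(x₁, y₁) = (35, 3);  35² − 136·3² = 1 ✓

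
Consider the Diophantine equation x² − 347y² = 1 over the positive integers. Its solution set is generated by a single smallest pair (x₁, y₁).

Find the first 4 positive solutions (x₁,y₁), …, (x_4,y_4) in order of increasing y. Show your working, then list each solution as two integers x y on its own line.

√347 → a₀=18, period (1,1,1,2,4,…,1,1,36); ℓ=14 even so k=13
k=0  a_k=18  p_k/q_k = 18/1
…
k=2  a_k=1  p_k/q_k = 37/2
…
k=4  a_k=2  p_k/q_k = 149/8
k=5  a_k=4  p_k/q_k = 652/35
…
k=8  a_k=1  p_k/q_k = 15070/809
…
k=11  a_k=1  p_k/q_k = 238717/12815
k=12  a_k=1  p_k/q_k = 402885/21628
k=13  a_k=1  p_k/q_k = 641602/34443
fundamental: x₁=641602, y₁=34443  (since 411653126404 − 347·1186320249 = 1)
n=2: (641602,34443)∘(641602,34443) = (641602·641602+347·34443·34443, 641602·34443+34443·641602) = (823306252807,44197395372)
n=3: (823306252807,44197395372)∘(641602,34443) = (641602·823306252807+347·34443·44197395372, 641602·44197395372+34443·823306252807) = (1056469876826312026,56714274530897445)
n=4: (1056469876826312026,56714274530897445)∘(641602,34443) = (641602·1056469876826312026+347·34443·56714274530897445, 641602·56714274530897445+34443·1056469876826312026) = (1355666371822207590758497,72775983935101527618408)

641602 34443
823306252807 44197395372
1056469876826312026 56714274530897445
1355666371822207590758497 72775983935101527618408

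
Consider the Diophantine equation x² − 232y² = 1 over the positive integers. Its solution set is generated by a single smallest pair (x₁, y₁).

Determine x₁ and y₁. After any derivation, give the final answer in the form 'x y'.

√232 = [15; 4,3,7,3,4,30, …], period ℓ=6 (even) → k=5
a_0=15:  p_0=15·1+0=15,  q_0=15·0+1=1
…
a_4=3:  p_4=3·1447+198=4539,  q_4=3·95+13=298
a_5=4:  p_5=4·4539+1447=19603,  q_5=4·298+95=1287
→ (19603, 1287).  Check: 19603²=384277609, 232·1287²=384277608, difference 1.

19603 1287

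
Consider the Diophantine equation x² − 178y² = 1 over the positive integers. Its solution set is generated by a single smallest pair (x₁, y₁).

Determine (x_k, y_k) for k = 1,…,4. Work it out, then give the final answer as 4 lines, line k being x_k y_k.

[13; 2,1,12,1,2,26] for √178; ℓ=6 ⇒ convergent index 5
a_0=13:  p_0=13·1+0=13,  q_0=13·0+1=1
…
a_4=1:  p_4=1·507+40=547,  q_4=1·38+3=41
a_5=2:  p_5=2·547+507=1601,  q_5=2·41+38=120
→ (1601, 120).  Check: 1601²=2563201, 178·120²=2563200, difference 1.
(1601+120√178)^2 = 5126401 + 384240√178
(1601+120√178)^3 = 16414734401 + 1230336360√178
(1601+120√178)^4 = 52559974425601 + 3939536640480√178

1601 120
5126401 384240
16414734401 1230336360
52559974425601 3939536640480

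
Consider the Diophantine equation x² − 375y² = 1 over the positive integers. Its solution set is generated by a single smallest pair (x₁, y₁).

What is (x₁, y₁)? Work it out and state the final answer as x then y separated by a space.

15124 781

d=375: √d = [19; 2,1,2,1,5,1,2,1,2,38] (ℓ=10, even), read p_9/q_9
a_0=19:  p_0=19·1+0=19,  q_0=19·0+1=1
…
a_4=1:  p_4=1·155+58=213,  q_4=1·8+3=11
…
a_6=1:  p_6=1·1220+213=1433,  q_6=1·63+11=74
a_7=2:  p_7=2·1433+1220=4086,  q_7=2·74+63=211
a_8=1:  p_8=1·4086+1433=5519,  q_8=1·211+74=285
a_9=2:  p_9=2·5519+4086=15124,  q_9=2·285+211=781
(x₁, y₁) = (15124, 781);  15124² − 375·781² = 1 ✓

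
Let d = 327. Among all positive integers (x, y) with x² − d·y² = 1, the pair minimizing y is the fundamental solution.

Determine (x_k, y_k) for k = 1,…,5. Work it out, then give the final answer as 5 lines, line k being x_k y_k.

217 12
94177 5208
40872601 2260260
17738614657 980947632
7698517888537 425729012028

√327 → a₀=18, period (12,36); ℓ=2 even so k=1
k=0  a_k=18  p_k/q_k = 18/1
k=1  a_k=12  p_k/q_k = 217/12
(x₁, y₁) = (217, 12);  217² − 327·12² = 1 ✓
n=2: (217,12)∘(217,12) = (217·217+327·12·12, 217·12+12·217) = (94177,5208)
n=3: (94177,5208)∘(217,12) = (217·94177+327·12·5208, 217·5208+12·94177) = (40872601,2260260)
n=4: (40872601,2260260)∘(217,12) = (217·40872601+327·12·2260260, 217·2260260+12·40872601) = (17738614657,980947632)
n=5: (17738614657,980947632)∘(217,12) = (217·17738614657+327·12·980947632, 217·980947632+12·17738614657) = (7698517888537,425729012028)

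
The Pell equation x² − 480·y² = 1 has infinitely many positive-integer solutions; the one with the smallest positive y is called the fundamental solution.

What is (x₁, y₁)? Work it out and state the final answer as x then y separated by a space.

√480 → a₀=21, period (1,9,1,42); ℓ=4 even so k=3
a_0=21:  p_0=21·1+0=21,  q_0=21·0+1=1
a_1=1:  p_1=1·21+1=22,  q_1=1·1+0=1
a_2=9:  p_2=9·22+21=219,  q_2=9·1+1=10
a_3=1:  p_3=1·219+22=241,  q_3=1·10+1=11
fundamental: x₁=241, y₁=11  (since 58081 − 480·121 = 1)

241 11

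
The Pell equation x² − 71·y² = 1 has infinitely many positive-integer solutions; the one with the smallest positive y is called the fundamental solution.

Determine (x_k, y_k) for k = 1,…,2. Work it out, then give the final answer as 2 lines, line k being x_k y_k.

3480 413
24220799 2874480

√71 → a₀=8, period (2,2,1,7,1,2,2,16); ℓ=8 even so k=7
step 0: (8, 1)  from 8·(1,0) + (0,1)
…
step 2: (42, 5)  from 2·(17,2) + (8,1)
step 3: (59, 7)  from 1·(42,5) + (17,2)
…
step 5: (514, 61)  from 1·(455,54) + (59,7)
step 6: (1483, 176)  from 2·(514,61) + (455,54)
step 7: (3480, 413)  from 2·(1483,176) + (514,61)
(x₁, y₁) = (3480, 413);  3480² − 71·413² = 1 ✓
k=2:  x_2 = 3480·3480+71·413·413 = 24220799,  y_2 = 3480·413+413·3480 = 2874480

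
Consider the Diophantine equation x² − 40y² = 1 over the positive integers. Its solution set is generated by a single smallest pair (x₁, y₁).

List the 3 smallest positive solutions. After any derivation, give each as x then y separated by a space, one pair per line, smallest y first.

19 3
721 114
27379 4329

√40 = [6; 3,12, …], period ℓ=2 (even) → k=1
step 0: (6, 1)  from 6·(1,0) + (0,1)
step 1: (19, 3)  from 3·(6,1) + (1,0)
(x₁, y₁) = (19, 3);  19² − 40·3² = 1 ✓
(19+3√40)^2 = 721 + 114√40
(19+3√40)^3 = 27379 + 4329√40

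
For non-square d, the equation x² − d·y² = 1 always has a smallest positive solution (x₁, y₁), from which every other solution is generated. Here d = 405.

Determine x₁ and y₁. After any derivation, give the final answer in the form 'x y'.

161 8

√405 → a₀=20, period (8,40); ℓ=2 even so k=1
a_0=20:  p_0=20·1+0=20,  q_0=20·0+1=1
a_1=8:  p_1=8·20+1=161,  q_1=8·1+0=8
(x₁, y₁) = (161, 8);  161² − 405·8² = 1 ✓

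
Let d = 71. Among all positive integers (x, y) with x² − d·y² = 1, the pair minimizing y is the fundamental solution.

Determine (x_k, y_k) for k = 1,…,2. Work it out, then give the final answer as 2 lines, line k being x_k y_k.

d=71: √d = [8; 2,2,1,7,1,2,2,16] (ℓ=8, even), read p_7/q_7
step 0: (8, 1)  from 8·(1,0) + (0,1)
step 1: (17, 2)  from 2·(8,1) + (1,0)
…
step 3: (59, 7)  from 1·(42,5) + (17,2)
step 4: (455, 54)  from 7·(59,7) + (42,5)
step 5: (514, 61)  from 1·(455,54) + (59,7)
step 6: (1483, 176)  from 2·(514,61) + (455,54)
step 7: (3480, 413)  from 2·(1483,176) + (514,61)
→ (3480, 413).  Check: 3480²=12110400, 71·413²=12110399, difference 1.
k=2:  x_2 = 3480·3480+71·413·413 = 24220799,  y_2 = 3480·413+413·3480 = 2874480

3480 413
24220799 2874480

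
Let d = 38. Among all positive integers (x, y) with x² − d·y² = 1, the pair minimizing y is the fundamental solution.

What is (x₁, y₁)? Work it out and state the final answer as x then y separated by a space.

37 6

√38 = [6; 6,12, …], period ℓ=2 (even) → k=1
step 0: (6, 1)  from 6·(1,0) + (0,1)
step 1: (37, 6)  from 6·(6,1) + (1,0)
→ (37, 6).  Check: 37²=1369, 38·6²=1368, difference 1.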